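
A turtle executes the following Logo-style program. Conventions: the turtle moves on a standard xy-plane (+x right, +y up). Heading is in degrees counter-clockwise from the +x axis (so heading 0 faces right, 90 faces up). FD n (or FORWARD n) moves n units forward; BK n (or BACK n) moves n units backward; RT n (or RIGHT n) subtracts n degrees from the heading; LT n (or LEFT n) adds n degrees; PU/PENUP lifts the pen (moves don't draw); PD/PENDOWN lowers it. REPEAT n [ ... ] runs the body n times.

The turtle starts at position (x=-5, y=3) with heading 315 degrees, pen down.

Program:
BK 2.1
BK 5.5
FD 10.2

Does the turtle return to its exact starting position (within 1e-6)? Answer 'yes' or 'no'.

Answer: no

Derivation:
Executing turtle program step by step:
Start: pos=(-5,3), heading=315, pen down
BK 2.1: (-5,3) -> (-6.485,4.485) [heading=315, draw]
BK 5.5: (-6.485,4.485) -> (-10.374,8.374) [heading=315, draw]
FD 10.2: (-10.374,8.374) -> (-3.162,1.162) [heading=315, draw]
Final: pos=(-3.162,1.162), heading=315, 3 segment(s) drawn

Start position: (-5, 3)
Final position: (-3.162, 1.162)
Distance = 2.6; >= 1e-6 -> NOT closed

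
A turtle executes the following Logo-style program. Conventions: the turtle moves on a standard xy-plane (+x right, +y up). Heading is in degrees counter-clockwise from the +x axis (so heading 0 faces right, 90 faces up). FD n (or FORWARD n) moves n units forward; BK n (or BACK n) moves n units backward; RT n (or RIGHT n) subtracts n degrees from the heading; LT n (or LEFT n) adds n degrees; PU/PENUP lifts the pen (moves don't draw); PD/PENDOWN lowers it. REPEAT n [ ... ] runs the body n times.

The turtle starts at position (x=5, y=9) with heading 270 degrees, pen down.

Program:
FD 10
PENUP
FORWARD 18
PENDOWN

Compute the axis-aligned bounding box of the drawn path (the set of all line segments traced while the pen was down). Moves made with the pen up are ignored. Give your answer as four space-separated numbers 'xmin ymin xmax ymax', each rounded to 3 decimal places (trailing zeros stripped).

Executing turtle program step by step:
Start: pos=(5,9), heading=270, pen down
FD 10: (5,9) -> (5,-1) [heading=270, draw]
PU: pen up
FD 18: (5,-1) -> (5,-19) [heading=270, move]
PD: pen down
Final: pos=(5,-19), heading=270, 1 segment(s) drawn

Segment endpoints: x in {5, 5}, y in {-1, 9}
xmin=5, ymin=-1, xmax=5, ymax=9

Answer: 5 -1 5 9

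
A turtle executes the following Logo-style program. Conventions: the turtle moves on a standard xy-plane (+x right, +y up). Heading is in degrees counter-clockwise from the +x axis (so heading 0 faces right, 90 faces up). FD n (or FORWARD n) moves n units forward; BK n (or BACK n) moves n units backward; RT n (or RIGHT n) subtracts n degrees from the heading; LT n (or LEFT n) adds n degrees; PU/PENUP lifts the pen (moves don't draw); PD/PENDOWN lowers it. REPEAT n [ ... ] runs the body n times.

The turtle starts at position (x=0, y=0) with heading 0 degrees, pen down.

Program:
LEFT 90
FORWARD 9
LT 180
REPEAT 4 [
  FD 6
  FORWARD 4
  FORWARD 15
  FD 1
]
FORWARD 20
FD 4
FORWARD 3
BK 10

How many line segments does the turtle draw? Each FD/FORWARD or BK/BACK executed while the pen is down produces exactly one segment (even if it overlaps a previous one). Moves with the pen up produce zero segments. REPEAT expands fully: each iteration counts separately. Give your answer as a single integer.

Answer: 21

Derivation:
Executing turtle program step by step:
Start: pos=(0,0), heading=0, pen down
LT 90: heading 0 -> 90
FD 9: (0,0) -> (0,9) [heading=90, draw]
LT 180: heading 90 -> 270
REPEAT 4 [
  -- iteration 1/4 --
  FD 6: (0,9) -> (0,3) [heading=270, draw]
  FD 4: (0,3) -> (0,-1) [heading=270, draw]
  FD 15: (0,-1) -> (0,-16) [heading=270, draw]
  FD 1: (0,-16) -> (0,-17) [heading=270, draw]
  -- iteration 2/4 --
  FD 6: (0,-17) -> (0,-23) [heading=270, draw]
  FD 4: (0,-23) -> (0,-27) [heading=270, draw]
  FD 15: (0,-27) -> (0,-42) [heading=270, draw]
  FD 1: (0,-42) -> (0,-43) [heading=270, draw]
  -- iteration 3/4 --
  FD 6: (0,-43) -> (0,-49) [heading=270, draw]
  FD 4: (0,-49) -> (0,-53) [heading=270, draw]
  FD 15: (0,-53) -> (0,-68) [heading=270, draw]
  FD 1: (0,-68) -> (0,-69) [heading=270, draw]
  -- iteration 4/4 --
  FD 6: (0,-69) -> (0,-75) [heading=270, draw]
  FD 4: (0,-75) -> (0,-79) [heading=270, draw]
  FD 15: (0,-79) -> (0,-94) [heading=270, draw]
  FD 1: (0,-94) -> (0,-95) [heading=270, draw]
]
FD 20: (0,-95) -> (0,-115) [heading=270, draw]
FD 4: (0,-115) -> (0,-119) [heading=270, draw]
FD 3: (0,-119) -> (0,-122) [heading=270, draw]
BK 10: (0,-122) -> (0,-112) [heading=270, draw]
Final: pos=(0,-112), heading=270, 21 segment(s) drawn
Segments drawn: 21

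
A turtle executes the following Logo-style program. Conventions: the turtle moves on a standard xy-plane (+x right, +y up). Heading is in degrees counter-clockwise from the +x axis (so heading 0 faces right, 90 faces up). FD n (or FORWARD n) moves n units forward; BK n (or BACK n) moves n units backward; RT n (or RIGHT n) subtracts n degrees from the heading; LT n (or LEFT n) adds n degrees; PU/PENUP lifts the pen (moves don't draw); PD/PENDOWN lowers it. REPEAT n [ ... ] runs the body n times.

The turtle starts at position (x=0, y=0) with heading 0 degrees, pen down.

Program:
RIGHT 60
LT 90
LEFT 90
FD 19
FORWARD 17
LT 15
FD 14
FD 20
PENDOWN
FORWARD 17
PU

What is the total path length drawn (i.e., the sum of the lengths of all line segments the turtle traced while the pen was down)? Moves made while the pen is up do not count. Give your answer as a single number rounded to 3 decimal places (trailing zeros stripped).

Executing turtle program step by step:
Start: pos=(0,0), heading=0, pen down
RT 60: heading 0 -> 300
LT 90: heading 300 -> 30
LT 90: heading 30 -> 120
FD 19: (0,0) -> (-9.5,16.454) [heading=120, draw]
FD 17: (-9.5,16.454) -> (-18,31.177) [heading=120, draw]
LT 15: heading 120 -> 135
FD 14: (-18,31.177) -> (-27.899,41.076) [heading=135, draw]
FD 20: (-27.899,41.076) -> (-42.042,55.219) [heading=135, draw]
PD: pen down
FD 17: (-42.042,55.219) -> (-54.062,67.239) [heading=135, draw]
PU: pen up
Final: pos=(-54.062,67.239), heading=135, 5 segment(s) drawn

Segment lengths:
  seg 1: (0,0) -> (-9.5,16.454), length = 19
  seg 2: (-9.5,16.454) -> (-18,31.177), length = 17
  seg 3: (-18,31.177) -> (-27.899,41.076), length = 14
  seg 4: (-27.899,41.076) -> (-42.042,55.219), length = 20
  seg 5: (-42.042,55.219) -> (-54.062,67.239), length = 17
Total = 87

Answer: 87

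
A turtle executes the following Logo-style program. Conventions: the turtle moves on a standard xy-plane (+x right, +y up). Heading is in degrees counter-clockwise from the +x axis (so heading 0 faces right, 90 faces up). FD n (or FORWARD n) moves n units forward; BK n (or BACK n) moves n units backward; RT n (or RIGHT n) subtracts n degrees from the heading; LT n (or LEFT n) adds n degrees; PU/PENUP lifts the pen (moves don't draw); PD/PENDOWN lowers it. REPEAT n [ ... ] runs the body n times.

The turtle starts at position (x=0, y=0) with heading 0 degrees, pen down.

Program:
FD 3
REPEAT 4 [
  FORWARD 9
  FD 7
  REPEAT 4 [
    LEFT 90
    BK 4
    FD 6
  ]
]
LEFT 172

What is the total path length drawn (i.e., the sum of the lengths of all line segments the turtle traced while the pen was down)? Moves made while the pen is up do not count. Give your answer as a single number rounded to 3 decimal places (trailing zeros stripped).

Executing turtle program step by step:
Start: pos=(0,0), heading=0, pen down
FD 3: (0,0) -> (3,0) [heading=0, draw]
REPEAT 4 [
  -- iteration 1/4 --
  FD 9: (3,0) -> (12,0) [heading=0, draw]
  FD 7: (12,0) -> (19,0) [heading=0, draw]
  REPEAT 4 [
    -- iteration 1/4 --
    LT 90: heading 0 -> 90
    BK 4: (19,0) -> (19,-4) [heading=90, draw]
    FD 6: (19,-4) -> (19,2) [heading=90, draw]
    -- iteration 2/4 --
    LT 90: heading 90 -> 180
    BK 4: (19,2) -> (23,2) [heading=180, draw]
    FD 6: (23,2) -> (17,2) [heading=180, draw]
    -- iteration 3/4 --
    LT 90: heading 180 -> 270
    BK 4: (17,2) -> (17,6) [heading=270, draw]
    FD 6: (17,6) -> (17,0) [heading=270, draw]
    -- iteration 4/4 --
    LT 90: heading 270 -> 0
    BK 4: (17,0) -> (13,0) [heading=0, draw]
    FD 6: (13,0) -> (19,0) [heading=0, draw]
  ]
  -- iteration 2/4 --
  FD 9: (19,0) -> (28,0) [heading=0, draw]
  FD 7: (28,0) -> (35,0) [heading=0, draw]
  REPEAT 4 [
    -- iteration 1/4 --
    LT 90: heading 0 -> 90
    BK 4: (35,0) -> (35,-4) [heading=90, draw]
    FD 6: (35,-4) -> (35,2) [heading=90, draw]
    -- iteration 2/4 --
    LT 90: heading 90 -> 180
    BK 4: (35,2) -> (39,2) [heading=180, draw]
    FD 6: (39,2) -> (33,2) [heading=180, draw]
    -- iteration 3/4 --
    LT 90: heading 180 -> 270
    BK 4: (33,2) -> (33,6) [heading=270, draw]
    FD 6: (33,6) -> (33,0) [heading=270, draw]
    -- iteration 4/4 --
    LT 90: heading 270 -> 0
    BK 4: (33,0) -> (29,0) [heading=0, draw]
    FD 6: (29,0) -> (35,0) [heading=0, draw]
  ]
  -- iteration 3/4 --
  FD 9: (35,0) -> (44,0) [heading=0, draw]
  FD 7: (44,0) -> (51,0) [heading=0, draw]
  REPEAT 4 [
    -- iteration 1/4 --
    LT 90: heading 0 -> 90
    BK 4: (51,0) -> (51,-4) [heading=90, draw]
    FD 6: (51,-4) -> (51,2) [heading=90, draw]
    -- iteration 2/4 --
    LT 90: heading 90 -> 180
    BK 4: (51,2) -> (55,2) [heading=180, draw]
    FD 6: (55,2) -> (49,2) [heading=180, draw]
    -- iteration 3/4 --
    LT 90: heading 180 -> 270
    BK 4: (49,2) -> (49,6) [heading=270, draw]
    FD 6: (49,6) -> (49,0) [heading=270, draw]
    -- iteration 4/4 --
    LT 90: heading 270 -> 0
    BK 4: (49,0) -> (45,0) [heading=0, draw]
    FD 6: (45,0) -> (51,0) [heading=0, draw]
  ]
  -- iteration 4/4 --
  FD 9: (51,0) -> (60,0) [heading=0, draw]
  FD 7: (60,0) -> (67,0) [heading=0, draw]
  REPEAT 4 [
    -- iteration 1/4 --
    LT 90: heading 0 -> 90
    BK 4: (67,0) -> (67,-4) [heading=90, draw]
    FD 6: (67,-4) -> (67,2) [heading=90, draw]
    -- iteration 2/4 --
    LT 90: heading 90 -> 180
    BK 4: (67,2) -> (71,2) [heading=180, draw]
    FD 6: (71,2) -> (65,2) [heading=180, draw]
    -- iteration 3/4 --
    LT 90: heading 180 -> 270
    BK 4: (65,2) -> (65,6) [heading=270, draw]
    FD 6: (65,6) -> (65,0) [heading=270, draw]
    -- iteration 4/4 --
    LT 90: heading 270 -> 0
    BK 4: (65,0) -> (61,0) [heading=0, draw]
    FD 6: (61,0) -> (67,0) [heading=0, draw]
  ]
]
LT 172: heading 0 -> 172
Final: pos=(67,0), heading=172, 41 segment(s) drawn

Segment lengths:
  seg 1: (0,0) -> (3,0), length = 3
  seg 2: (3,0) -> (12,0), length = 9
  seg 3: (12,0) -> (19,0), length = 7
  seg 4: (19,0) -> (19,-4), length = 4
  seg 5: (19,-4) -> (19,2), length = 6
  seg 6: (19,2) -> (23,2), length = 4
  seg 7: (23,2) -> (17,2), length = 6
  seg 8: (17,2) -> (17,6), length = 4
  seg 9: (17,6) -> (17,0), length = 6
  seg 10: (17,0) -> (13,0), length = 4
  seg 11: (13,0) -> (19,0), length = 6
  seg 12: (19,0) -> (28,0), length = 9
  seg 13: (28,0) -> (35,0), length = 7
  seg 14: (35,0) -> (35,-4), length = 4
  seg 15: (35,-4) -> (35,2), length = 6
  seg 16: (35,2) -> (39,2), length = 4
  seg 17: (39,2) -> (33,2), length = 6
  seg 18: (33,2) -> (33,6), length = 4
  seg 19: (33,6) -> (33,0), length = 6
  seg 20: (33,0) -> (29,0), length = 4
  seg 21: (29,0) -> (35,0), length = 6
  seg 22: (35,0) -> (44,0), length = 9
  seg 23: (44,0) -> (51,0), length = 7
  seg 24: (51,0) -> (51,-4), length = 4
  seg 25: (51,-4) -> (51,2), length = 6
  seg 26: (51,2) -> (55,2), length = 4
  seg 27: (55,2) -> (49,2), length = 6
  seg 28: (49,2) -> (49,6), length = 4
  seg 29: (49,6) -> (49,0), length = 6
  seg 30: (49,0) -> (45,0), length = 4
  seg 31: (45,0) -> (51,0), length = 6
  seg 32: (51,0) -> (60,0), length = 9
  seg 33: (60,0) -> (67,0), length = 7
  seg 34: (67,0) -> (67,-4), length = 4
  seg 35: (67,-4) -> (67,2), length = 6
  seg 36: (67,2) -> (71,2), length = 4
  seg 37: (71,2) -> (65,2), length = 6
  seg 38: (65,2) -> (65,6), length = 4
  seg 39: (65,6) -> (65,0), length = 6
  seg 40: (65,0) -> (61,0), length = 4
  seg 41: (61,0) -> (67,0), length = 6
Total = 227

Answer: 227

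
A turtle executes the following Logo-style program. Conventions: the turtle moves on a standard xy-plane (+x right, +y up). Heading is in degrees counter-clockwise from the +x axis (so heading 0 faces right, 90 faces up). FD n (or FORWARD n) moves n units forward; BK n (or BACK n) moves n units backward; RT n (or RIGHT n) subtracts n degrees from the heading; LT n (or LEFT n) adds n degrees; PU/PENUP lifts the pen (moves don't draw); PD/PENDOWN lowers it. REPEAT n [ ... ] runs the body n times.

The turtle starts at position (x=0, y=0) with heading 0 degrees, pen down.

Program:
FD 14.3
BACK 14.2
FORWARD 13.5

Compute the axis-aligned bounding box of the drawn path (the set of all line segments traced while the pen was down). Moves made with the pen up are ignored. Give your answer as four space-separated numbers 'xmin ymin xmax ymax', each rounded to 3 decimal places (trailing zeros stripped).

Executing turtle program step by step:
Start: pos=(0,0), heading=0, pen down
FD 14.3: (0,0) -> (14.3,0) [heading=0, draw]
BK 14.2: (14.3,0) -> (0.1,0) [heading=0, draw]
FD 13.5: (0.1,0) -> (13.6,0) [heading=0, draw]
Final: pos=(13.6,0), heading=0, 3 segment(s) drawn

Segment endpoints: x in {0, 0.1, 13.6, 14.3}, y in {0}
xmin=0, ymin=0, xmax=14.3, ymax=0

Answer: 0 0 14.3 0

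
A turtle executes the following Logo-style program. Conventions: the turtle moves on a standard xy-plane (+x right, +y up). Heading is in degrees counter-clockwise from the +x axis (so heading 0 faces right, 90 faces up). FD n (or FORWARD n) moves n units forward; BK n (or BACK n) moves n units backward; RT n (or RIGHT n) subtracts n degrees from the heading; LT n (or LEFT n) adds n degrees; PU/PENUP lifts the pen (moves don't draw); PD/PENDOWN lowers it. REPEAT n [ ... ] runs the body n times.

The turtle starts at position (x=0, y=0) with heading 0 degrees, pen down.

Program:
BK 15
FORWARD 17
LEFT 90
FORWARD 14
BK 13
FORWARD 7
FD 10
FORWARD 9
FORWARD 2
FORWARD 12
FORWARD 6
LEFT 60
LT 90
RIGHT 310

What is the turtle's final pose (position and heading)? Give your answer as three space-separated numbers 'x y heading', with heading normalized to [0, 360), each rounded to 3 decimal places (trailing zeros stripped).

Answer: 2 47 290

Derivation:
Executing turtle program step by step:
Start: pos=(0,0), heading=0, pen down
BK 15: (0,0) -> (-15,0) [heading=0, draw]
FD 17: (-15,0) -> (2,0) [heading=0, draw]
LT 90: heading 0 -> 90
FD 14: (2,0) -> (2,14) [heading=90, draw]
BK 13: (2,14) -> (2,1) [heading=90, draw]
FD 7: (2,1) -> (2,8) [heading=90, draw]
FD 10: (2,8) -> (2,18) [heading=90, draw]
FD 9: (2,18) -> (2,27) [heading=90, draw]
FD 2: (2,27) -> (2,29) [heading=90, draw]
FD 12: (2,29) -> (2,41) [heading=90, draw]
FD 6: (2,41) -> (2,47) [heading=90, draw]
LT 60: heading 90 -> 150
LT 90: heading 150 -> 240
RT 310: heading 240 -> 290
Final: pos=(2,47), heading=290, 10 segment(s) drawn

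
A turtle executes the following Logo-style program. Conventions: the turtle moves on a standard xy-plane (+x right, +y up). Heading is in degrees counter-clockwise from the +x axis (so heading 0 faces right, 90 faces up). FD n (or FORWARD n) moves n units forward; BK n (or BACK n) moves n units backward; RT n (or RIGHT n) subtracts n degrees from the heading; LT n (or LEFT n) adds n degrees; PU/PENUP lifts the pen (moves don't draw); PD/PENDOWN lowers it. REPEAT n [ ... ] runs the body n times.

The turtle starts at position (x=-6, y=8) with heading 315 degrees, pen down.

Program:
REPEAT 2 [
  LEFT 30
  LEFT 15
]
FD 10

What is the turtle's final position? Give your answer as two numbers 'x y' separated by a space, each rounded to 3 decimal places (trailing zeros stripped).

Answer: 1.071 15.071

Derivation:
Executing turtle program step by step:
Start: pos=(-6,8), heading=315, pen down
REPEAT 2 [
  -- iteration 1/2 --
  LT 30: heading 315 -> 345
  LT 15: heading 345 -> 0
  -- iteration 2/2 --
  LT 30: heading 0 -> 30
  LT 15: heading 30 -> 45
]
FD 10: (-6,8) -> (1.071,15.071) [heading=45, draw]
Final: pos=(1.071,15.071), heading=45, 1 segment(s) drawn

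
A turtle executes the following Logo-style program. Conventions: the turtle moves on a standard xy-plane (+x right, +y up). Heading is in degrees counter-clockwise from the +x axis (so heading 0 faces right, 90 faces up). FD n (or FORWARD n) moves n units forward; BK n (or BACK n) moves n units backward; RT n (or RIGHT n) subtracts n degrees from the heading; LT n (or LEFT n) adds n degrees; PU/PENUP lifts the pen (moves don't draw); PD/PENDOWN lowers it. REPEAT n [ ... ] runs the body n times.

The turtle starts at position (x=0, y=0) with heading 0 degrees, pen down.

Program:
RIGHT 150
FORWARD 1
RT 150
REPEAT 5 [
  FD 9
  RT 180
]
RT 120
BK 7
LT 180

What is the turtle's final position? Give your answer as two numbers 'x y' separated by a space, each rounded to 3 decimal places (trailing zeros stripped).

Answer: 7.134 1.232

Derivation:
Executing turtle program step by step:
Start: pos=(0,0), heading=0, pen down
RT 150: heading 0 -> 210
FD 1: (0,0) -> (-0.866,-0.5) [heading=210, draw]
RT 150: heading 210 -> 60
REPEAT 5 [
  -- iteration 1/5 --
  FD 9: (-0.866,-0.5) -> (3.634,7.294) [heading=60, draw]
  RT 180: heading 60 -> 240
  -- iteration 2/5 --
  FD 9: (3.634,7.294) -> (-0.866,-0.5) [heading=240, draw]
  RT 180: heading 240 -> 60
  -- iteration 3/5 --
  FD 9: (-0.866,-0.5) -> (3.634,7.294) [heading=60, draw]
  RT 180: heading 60 -> 240
  -- iteration 4/5 --
  FD 9: (3.634,7.294) -> (-0.866,-0.5) [heading=240, draw]
  RT 180: heading 240 -> 60
  -- iteration 5/5 --
  FD 9: (-0.866,-0.5) -> (3.634,7.294) [heading=60, draw]
  RT 180: heading 60 -> 240
]
RT 120: heading 240 -> 120
BK 7: (3.634,7.294) -> (7.134,1.232) [heading=120, draw]
LT 180: heading 120 -> 300
Final: pos=(7.134,1.232), heading=300, 7 segment(s) drawn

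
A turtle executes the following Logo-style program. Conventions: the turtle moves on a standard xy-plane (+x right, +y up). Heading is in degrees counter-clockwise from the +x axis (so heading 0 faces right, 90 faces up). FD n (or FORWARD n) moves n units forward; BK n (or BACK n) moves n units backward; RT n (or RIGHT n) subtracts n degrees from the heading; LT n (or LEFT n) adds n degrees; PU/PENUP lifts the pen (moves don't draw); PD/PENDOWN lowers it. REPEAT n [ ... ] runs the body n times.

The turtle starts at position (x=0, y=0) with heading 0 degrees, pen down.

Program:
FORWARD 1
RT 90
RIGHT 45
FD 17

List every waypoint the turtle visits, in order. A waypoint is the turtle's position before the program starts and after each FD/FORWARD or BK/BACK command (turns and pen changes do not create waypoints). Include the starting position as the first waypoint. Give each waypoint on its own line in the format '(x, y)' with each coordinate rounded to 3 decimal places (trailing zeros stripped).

Answer: (0, 0)
(1, 0)
(-11.021, -12.021)

Derivation:
Executing turtle program step by step:
Start: pos=(0,0), heading=0, pen down
FD 1: (0,0) -> (1,0) [heading=0, draw]
RT 90: heading 0 -> 270
RT 45: heading 270 -> 225
FD 17: (1,0) -> (-11.021,-12.021) [heading=225, draw]
Final: pos=(-11.021,-12.021), heading=225, 2 segment(s) drawn
Waypoints (3 total):
(0, 0)
(1, 0)
(-11.021, -12.021)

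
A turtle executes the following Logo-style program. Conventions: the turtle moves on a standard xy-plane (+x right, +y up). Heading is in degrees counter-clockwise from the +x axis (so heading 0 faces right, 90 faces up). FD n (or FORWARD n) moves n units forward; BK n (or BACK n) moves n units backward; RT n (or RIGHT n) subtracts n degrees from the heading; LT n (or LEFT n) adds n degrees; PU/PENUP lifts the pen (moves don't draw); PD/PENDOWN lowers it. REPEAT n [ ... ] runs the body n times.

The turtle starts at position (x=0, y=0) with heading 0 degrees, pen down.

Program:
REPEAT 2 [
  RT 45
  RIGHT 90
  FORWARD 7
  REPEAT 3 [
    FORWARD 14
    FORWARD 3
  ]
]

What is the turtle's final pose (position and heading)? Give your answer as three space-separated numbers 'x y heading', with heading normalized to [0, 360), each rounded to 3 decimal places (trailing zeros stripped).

Executing turtle program step by step:
Start: pos=(0,0), heading=0, pen down
REPEAT 2 [
  -- iteration 1/2 --
  RT 45: heading 0 -> 315
  RT 90: heading 315 -> 225
  FD 7: (0,0) -> (-4.95,-4.95) [heading=225, draw]
  REPEAT 3 [
    -- iteration 1/3 --
    FD 14: (-4.95,-4.95) -> (-14.849,-14.849) [heading=225, draw]
    FD 3: (-14.849,-14.849) -> (-16.971,-16.971) [heading=225, draw]
    -- iteration 2/3 --
    FD 14: (-16.971,-16.971) -> (-26.87,-26.87) [heading=225, draw]
    FD 3: (-26.87,-26.87) -> (-28.991,-28.991) [heading=225, draw]
    -- iteration 3/3 --
    FD 14: (-28.991,-28.991) -> (-38.891,-38.891) [heading=225, draw]
    FD 3: (-38.891,-38.891) -> (-41.012,-41.012) [heading=225, draw]
  ]
  -- iteration 2/2 --
  RT 45: heading 225 -> 180
  RT 90: heading 180 -> 90
  FD 7: (-41.012,-41.012) -> (-41.012,-34.012) [heading=90, draw]
  REPEAT 3 [
    -- iteration 1/3 --
    FD 14: (-41.012,-34.012) -> (-41.012,-20.012) [heading=90, draw]
    FD 3: (-41.012,-20.012) -> (-41.012,-17.012) [heading=90, draw]
    -- iteration 2/3 --
    FD 14: (-41.012,-17.012) -> (-41.012,-3.012) [heading=90, draw]
    FD 3: (-41.012,-3.012) -> (-41.012,-0.012) [heading=90, draw]
    -- iteration 3/3 --
    FD 14: (-41.012,-0.012) -> (-41.012,13.988) [heading=90, draw]
    FD 3: (-41.012,13.988) -> (-41.012,16.988) [heading=90, draw]
  ]
]
Final: pos=(-41.012,16.988), heading=90, 14 segment(s) drawn

Answer: -41.012 16.988 90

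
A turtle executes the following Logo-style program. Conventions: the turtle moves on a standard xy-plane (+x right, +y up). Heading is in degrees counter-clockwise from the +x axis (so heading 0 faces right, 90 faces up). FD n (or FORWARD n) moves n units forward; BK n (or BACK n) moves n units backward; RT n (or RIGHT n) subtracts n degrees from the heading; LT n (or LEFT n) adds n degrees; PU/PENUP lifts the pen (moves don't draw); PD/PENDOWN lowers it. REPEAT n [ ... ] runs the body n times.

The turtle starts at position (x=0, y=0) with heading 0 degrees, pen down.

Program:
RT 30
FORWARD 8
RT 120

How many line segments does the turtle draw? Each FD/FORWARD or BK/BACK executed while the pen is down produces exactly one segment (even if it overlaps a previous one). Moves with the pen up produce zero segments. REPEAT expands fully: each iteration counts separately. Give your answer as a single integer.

Executing turtle program step by step:
Start: pos=(0,0), heading=0, pen down
RT 30: heading 0 -> 330
FD 8: (0,0) -> (6.928,-4) [heading=330, draw]
RT 120: heading 330 -> 210
Final: pos=(6.928,-4), heading=210, 1 segment(s) drawn
Segments drawn: 1

Answer: 1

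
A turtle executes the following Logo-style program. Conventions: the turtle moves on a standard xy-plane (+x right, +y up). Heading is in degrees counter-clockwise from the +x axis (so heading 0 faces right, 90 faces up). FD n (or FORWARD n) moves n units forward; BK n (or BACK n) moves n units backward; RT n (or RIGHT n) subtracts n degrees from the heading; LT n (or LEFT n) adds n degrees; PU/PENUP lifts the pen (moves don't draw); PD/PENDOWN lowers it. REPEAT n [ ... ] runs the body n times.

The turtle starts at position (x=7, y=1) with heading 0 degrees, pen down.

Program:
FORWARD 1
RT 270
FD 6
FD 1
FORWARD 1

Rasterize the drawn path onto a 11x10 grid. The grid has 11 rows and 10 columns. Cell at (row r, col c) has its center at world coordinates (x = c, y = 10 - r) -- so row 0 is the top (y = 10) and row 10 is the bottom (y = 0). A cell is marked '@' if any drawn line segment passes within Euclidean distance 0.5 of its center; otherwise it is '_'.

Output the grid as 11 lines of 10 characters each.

Answer: __________
________@_
________@_
________@_
________@_
________@_
________@_
________@_
________@_
_______@@_
__________

Derivation:
Segment 0: (7,1) -> (8,1)
Segment 1: (8,1) -> (8,7)
Segment 2: (8,7) -> (8,8)
Segment 3: (8,8) -> (8,9)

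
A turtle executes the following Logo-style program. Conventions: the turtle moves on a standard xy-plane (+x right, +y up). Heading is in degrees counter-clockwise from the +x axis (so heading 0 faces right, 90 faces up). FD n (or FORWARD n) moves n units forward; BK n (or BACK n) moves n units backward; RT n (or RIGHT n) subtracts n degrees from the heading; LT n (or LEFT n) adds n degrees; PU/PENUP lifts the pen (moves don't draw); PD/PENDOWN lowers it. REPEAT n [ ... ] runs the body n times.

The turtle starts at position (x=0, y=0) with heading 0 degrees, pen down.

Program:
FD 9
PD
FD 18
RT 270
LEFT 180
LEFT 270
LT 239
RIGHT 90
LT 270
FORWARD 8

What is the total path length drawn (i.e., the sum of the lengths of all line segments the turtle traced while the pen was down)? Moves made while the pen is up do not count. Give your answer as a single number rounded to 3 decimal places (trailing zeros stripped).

Executing turtle program step by step:
Start: pos=(0,0), heading=0, pen down
FD 9: (0,0) -> (9,0) [heading=0, draw]
PD: pen down
FD 18: (9,0) -> (27,0) [heading=0, draw]
RT 270: heading 0 -> 90
LT 180: heading 90 -> 270
LT 270: heading 270 -> 180
LT 239: heading 180 -> 59
RT 90: heading 59 -> 329
LT 270: heading 329 -> 239
FD 8: (27,0) -> (22.88,-6.857) [heading=239, draw]
Final: pos=(22.88,-6.857), heading=239, 3 segment(s) drawn

Segment lengths:
  seg 1: (0,0) -> (9,0), length = 9
  seg 2: (9,0) -> (27,0), length = 18
  seg 3: (27,0) -> (22.88,-6.857), length = 8
Total = 35

Answer: 35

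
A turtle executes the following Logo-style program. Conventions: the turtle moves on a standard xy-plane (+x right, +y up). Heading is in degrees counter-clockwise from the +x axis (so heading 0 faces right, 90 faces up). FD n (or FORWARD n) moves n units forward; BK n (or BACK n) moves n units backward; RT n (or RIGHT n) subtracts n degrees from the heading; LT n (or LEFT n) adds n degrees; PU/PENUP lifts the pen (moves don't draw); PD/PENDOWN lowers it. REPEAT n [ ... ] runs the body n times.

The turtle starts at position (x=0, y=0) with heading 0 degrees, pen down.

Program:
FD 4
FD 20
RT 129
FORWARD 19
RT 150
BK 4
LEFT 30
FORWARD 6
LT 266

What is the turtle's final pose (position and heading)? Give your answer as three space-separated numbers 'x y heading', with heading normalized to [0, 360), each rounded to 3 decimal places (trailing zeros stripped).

Executing turtle program step by step:
Start: pos=(0,0), heading=0, pen down
FD 4: (0,0) -> (4,0) [heading=0, draw]
FD 20: (4,0) -> (24,0) [heading=0, draw]
RT 129: heading 0 -> 231
FD 19: (24,0) -> (12.043,-14.766) [heading=231, draw]
RT 150: heading 231 -> 81
BK 4: (12.043,-14.766) -> (11.417,-18.717) [heading=81, draw]
LT 30: heading 81 -> 111
FD 6: (11.417,-18.717) -> (9.267,-13.115) [heading=111, draw]
LT 266: heading 111 -> 17
Final: pos=(9.267,-13.115), heading=17, 5 segment(s) drawn

Answer: 9.267 -13.115 17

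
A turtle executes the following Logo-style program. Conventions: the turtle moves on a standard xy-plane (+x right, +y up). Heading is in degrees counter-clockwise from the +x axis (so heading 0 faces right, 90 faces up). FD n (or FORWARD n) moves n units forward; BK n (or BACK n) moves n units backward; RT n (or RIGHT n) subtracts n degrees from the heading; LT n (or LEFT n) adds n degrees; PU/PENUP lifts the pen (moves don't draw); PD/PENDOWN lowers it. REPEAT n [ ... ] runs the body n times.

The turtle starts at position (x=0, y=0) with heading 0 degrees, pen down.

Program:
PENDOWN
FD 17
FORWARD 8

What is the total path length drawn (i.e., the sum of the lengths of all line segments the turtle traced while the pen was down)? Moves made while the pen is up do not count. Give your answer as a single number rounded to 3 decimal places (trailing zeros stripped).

Executing turtle program step by step:
Start: pos=(0,0), heading=0, pen down
PD: pen down
FD 17: (0,0) -> (17,0) [heading=0, draw]
FD 8: (17,0) -> (25,0) [heading=0, draw]
Final: pos=(25,0), heading=0, 2 segment(s) drawn

Segment lengths:
  seg 1: (0,0) -> (17,0), length = 17
  seg 2: (17,0) -> (25,0), length = 8
Total = 25

Answer: 25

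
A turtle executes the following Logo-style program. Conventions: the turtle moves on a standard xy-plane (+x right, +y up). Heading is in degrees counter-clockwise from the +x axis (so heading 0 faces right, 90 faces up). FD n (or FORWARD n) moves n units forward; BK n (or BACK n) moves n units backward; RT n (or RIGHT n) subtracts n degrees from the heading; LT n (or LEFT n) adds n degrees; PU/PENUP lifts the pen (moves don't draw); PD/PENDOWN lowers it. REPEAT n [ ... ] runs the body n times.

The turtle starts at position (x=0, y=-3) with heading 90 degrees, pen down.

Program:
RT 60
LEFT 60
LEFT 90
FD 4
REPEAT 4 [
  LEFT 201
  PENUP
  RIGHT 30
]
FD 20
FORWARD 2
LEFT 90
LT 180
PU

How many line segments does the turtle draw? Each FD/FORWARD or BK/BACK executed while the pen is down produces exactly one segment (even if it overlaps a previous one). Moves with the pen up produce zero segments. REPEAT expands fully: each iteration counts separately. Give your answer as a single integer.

Executing turtle program step by step:
Start: pos=(0,-3), heading=90, pen down
RT 60: heading 90 -> 30
LT 60: heading 30 -> 90
LT 90: heading 90 -> 180
FD 4: (0,-3) -> (-4,-3) [heading=180, draw]
REPEAT 4 [
  -- iteration 1/4 --
  LT 201: heading 180 -> 21
  PU: pen up
  RT 30: heading 21 -> 351
  -- iteration 2/4 --
  LT 201: heading 351 -> 192
  PU: pen up
  RT 30: heading 192 -> 162
  -- iteration 3/4 --
  LT 201: heading 162 -> 3
  PU: pen up
  RT 30: heading 3 -> 333
  -- iteration 4/4 --
  LT 201: heading 333 -> 174
  PU: pen up
  RT 30: heading 174 -> 144
]
FD 20: (-4,-3) -> (-20.18,8.756) [heading=144, move]
FD 2: (-20.18,8.756) -> (-21.798,9.931) [heading=144, move]
LT 90: heading 144 -> 234
LT 180: heading 234 -> 54
PU: pen up
Final: pos=(-21.798,9.931), heading=54, 1 segment(s) drawn
Segments drawn: 1

Answer: 1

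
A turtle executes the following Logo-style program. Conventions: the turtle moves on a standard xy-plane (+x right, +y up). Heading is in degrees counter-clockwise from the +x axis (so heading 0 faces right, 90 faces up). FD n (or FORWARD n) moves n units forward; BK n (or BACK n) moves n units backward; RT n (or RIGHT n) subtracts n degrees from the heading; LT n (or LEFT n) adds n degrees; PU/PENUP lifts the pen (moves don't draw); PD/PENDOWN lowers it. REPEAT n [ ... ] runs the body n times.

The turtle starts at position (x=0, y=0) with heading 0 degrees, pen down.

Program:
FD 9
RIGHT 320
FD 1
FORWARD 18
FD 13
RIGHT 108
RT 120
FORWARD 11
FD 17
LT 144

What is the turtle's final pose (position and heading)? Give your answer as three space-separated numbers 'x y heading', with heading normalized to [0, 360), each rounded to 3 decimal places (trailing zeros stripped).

Executing turtle program step by step:
Start: pos=(0,0), heading=0, pen down
FD 9: (0,0) -> (9,0) [heading=0, draw]
RT 320: heading 0 -> 40
FD 1: (9,0) -> (9.766,0.643) [heading=40, draw]
FD 18: (9.766,0.643) -> (23.555,12.213) [heading=40, draw]
FD 13: (23.555,12.213) -> (33.513,20.569) [heading=40, draw]
RT 108: heading 40 -> 292
RT 120: heading 292 -> 172
FD 11: (33.513,20.569) -> (22.62,22.1) [heading=172, draw]
FD 17: (22.62,22.1) -> (5.786,24.466) [heading=172, draw]
LT 144: heading 172 -> 316
Final: pos=(5.786,24.466), heading=316, 6 segment(s) drawn

Answer: 5.786 24.466 316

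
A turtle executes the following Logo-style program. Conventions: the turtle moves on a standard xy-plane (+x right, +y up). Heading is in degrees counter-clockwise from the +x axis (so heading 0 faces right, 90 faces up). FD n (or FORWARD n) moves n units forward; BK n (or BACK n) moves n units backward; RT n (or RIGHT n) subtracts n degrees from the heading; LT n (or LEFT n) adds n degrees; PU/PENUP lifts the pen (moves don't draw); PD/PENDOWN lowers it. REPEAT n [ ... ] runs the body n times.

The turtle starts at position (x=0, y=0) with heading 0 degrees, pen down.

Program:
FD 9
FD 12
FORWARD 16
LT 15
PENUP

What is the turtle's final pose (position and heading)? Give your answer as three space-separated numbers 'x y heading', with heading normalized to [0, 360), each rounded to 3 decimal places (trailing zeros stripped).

Executing turtle program step by step:
Start: pos=(0,0), heading=0, pen down
FD 9: (0,0) -> (9,0) [heading=0, draw]
FD 12: (9,0) -> (21,0) [heading=0, draw]
FD 16: (21,0) -> (37,0) [heading=0, draw]
LT 15: heading 0 -> 15
PU: pen up
Final: pos=(37,0), heading=15, 3 segment(s) drawn

Answer: 37 0 15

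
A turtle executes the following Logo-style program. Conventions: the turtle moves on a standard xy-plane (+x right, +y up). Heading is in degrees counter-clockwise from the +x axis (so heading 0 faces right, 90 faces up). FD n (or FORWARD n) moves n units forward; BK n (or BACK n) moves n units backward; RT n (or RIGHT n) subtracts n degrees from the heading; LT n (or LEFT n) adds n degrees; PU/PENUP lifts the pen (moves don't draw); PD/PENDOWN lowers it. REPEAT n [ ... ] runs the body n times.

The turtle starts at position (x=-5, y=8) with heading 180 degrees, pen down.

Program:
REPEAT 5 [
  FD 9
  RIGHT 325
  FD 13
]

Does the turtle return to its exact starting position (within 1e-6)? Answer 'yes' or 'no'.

Executing turtle program step by step:
Start: pos=(-5,8), heading=180, pen down
REPEAT 5 [
  -- iteration 1/5 --
  FD 9: (-5,8) -> (-14,8) [heading=180, draw]
  RT 325: heading 180 -> 215
  FD 13: (-14,8) -> (-24.649,0.544) [heading=215, draw]
  -- iteration 2/5 --
  FD 9: (-24.649,0.544) -> (-32.021,-4.619) [heading=215, draw]
  RT 325: heading 215 -> 250
  FD 13: (-32.021,-4.619) -> (-36.468,-16.835) [heading=250, draw]
  -- iteration 3/5 --
  FD 9: (-36.468,-16.835) -> (-39.546,-25.292) [heading=250, draw]
  RT 325: heading 250 -> 285
  FD 13: (-39.546,-25.292) -> (-36.181,-37.849) [heading=285, draw]
  -- iteration 4/5 --
  FD 9: (-36.181,-37.849) -> (-33.852,-46.542) [heading=285, draw]
  RT 325: heading 285 -> 320
  FD 13: (-33.852,-46.542) -> (-23.893,-54.899) [heading=320, draw]
  -- iteration 5/5 --
  FD 9: (-23.893,-54.899) -> (-16.999,-60.684) [heading=320, draw]
  RT 325: heading 320 -> 355
  FD 13: (-16.999,-60.684) -> (-4.048,-61.817) [heading=355, draw]
]
Final: pos=(-4.048,-61.817), heading=355, 10 segment(s) drawn

Start position: (-5, 8)
Final position: (-4.048, -61.817)
Distance = 69.823; >= 1e-6 -> NOT closed

Answer: no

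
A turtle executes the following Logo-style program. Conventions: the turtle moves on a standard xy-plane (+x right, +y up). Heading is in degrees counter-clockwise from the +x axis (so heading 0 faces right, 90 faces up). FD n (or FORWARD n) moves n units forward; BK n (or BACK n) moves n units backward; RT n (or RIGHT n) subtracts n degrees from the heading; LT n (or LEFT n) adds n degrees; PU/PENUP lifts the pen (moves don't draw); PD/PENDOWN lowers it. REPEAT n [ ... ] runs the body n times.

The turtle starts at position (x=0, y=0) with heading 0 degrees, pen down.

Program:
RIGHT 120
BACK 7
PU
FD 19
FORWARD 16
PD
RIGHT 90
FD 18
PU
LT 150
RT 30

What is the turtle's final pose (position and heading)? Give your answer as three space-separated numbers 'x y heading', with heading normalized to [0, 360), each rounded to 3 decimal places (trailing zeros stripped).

Answer: -29.588 -15.249 270

Derivation:
Executing turtle program step by step:
Start: pos=(0,0), heading=0, pen down
RT 120: heading 0 -> 240
BK 7: (0,0) -> (3.5,6.062) [heading=240, draw]
PU: pen up
FD 19: (3.5,6.062) -> (-6,-10.392) [heading=240, move]
FD 16: (-6,-10.392) -> (-14,-24.249) [heading=240, move]
PD: pen down
RT 90: heading 240 -> 150
FD 18: (-14,-24.249) -> (-29.588,-15.249) [heading=150, draw]
PU: pen up
LT 150: heading 150 -> 300
RT 30: heading 300 -> 270
Final: pos=(-29.588,-15.249), heading=270, 2 segment(s) drawn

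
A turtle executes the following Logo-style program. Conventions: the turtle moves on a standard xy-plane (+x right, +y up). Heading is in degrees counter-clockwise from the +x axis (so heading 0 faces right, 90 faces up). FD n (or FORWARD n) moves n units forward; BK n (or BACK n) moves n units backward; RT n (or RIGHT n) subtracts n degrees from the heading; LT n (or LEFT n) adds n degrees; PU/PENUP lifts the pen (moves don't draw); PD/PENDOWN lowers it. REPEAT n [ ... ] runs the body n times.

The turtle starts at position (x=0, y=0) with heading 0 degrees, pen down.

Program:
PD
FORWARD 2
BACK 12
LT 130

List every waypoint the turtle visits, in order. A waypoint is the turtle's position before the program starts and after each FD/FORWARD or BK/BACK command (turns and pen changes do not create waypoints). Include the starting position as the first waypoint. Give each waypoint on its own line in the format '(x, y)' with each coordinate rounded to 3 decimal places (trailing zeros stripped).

Executing turtle program step by step:
Start: pos=(0,0), heading=0, pen down
PD: pen down
FD 2: (0,0) -> (2,0) [heading=0, draw]
BK 12: (2,0) -> (-10,0) [heading=0, draw]
LT 130: heading 0 -> 130
Final: pos=(-10,0), heading=130, 2 segment(s) drawn
Waypoints (3 total):
(0, 0)
(2, 0)
(-10, 0)

Answer: (0, 0)
(2, 0)
(-10, 0)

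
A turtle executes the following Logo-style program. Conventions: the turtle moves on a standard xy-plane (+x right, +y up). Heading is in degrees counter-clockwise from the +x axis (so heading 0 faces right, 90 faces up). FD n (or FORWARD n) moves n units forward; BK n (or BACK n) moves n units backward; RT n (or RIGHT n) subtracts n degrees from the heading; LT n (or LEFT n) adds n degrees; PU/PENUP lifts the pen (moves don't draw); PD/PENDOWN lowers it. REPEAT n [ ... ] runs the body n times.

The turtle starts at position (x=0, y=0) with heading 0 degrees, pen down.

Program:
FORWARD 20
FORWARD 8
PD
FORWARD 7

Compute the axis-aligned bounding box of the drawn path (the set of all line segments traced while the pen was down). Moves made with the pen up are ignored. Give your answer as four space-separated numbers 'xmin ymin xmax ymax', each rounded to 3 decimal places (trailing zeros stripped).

Answer: 0 0 35 0

Derivation:
Executing turtle program step by step:
Start: pos=(0,0), heading=0, pen down
FD 20: (0,0) -> (20,0) [heading=0, draw]
FD 8: (20,0) -> (28,0) [heading=0, draw]
PD: pen down
FD 7: (28,0) -> (35,0) [heading=0, draw]
Final: pos=(35,0), heading=0, 3 segment(s) drawn

Segment endpoints: x in {0, 20, 28, 35}, y in {0}
xmin=0, ymin=0, xmax=35, ymax=0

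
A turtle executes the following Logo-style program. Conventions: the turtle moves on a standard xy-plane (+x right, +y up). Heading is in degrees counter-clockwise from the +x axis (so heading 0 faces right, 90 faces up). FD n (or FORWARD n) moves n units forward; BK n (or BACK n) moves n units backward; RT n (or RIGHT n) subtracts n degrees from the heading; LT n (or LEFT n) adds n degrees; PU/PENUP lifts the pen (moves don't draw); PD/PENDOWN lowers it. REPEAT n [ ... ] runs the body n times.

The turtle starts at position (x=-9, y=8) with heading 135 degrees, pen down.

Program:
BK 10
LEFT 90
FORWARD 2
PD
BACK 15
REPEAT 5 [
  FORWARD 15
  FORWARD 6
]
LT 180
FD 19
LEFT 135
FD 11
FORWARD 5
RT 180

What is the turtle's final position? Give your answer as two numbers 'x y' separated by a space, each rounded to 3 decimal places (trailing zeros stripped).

Executing turtle program step by step:
Start: pos=(-9,8), heading=135, pen down
BK 10: (-9,8) -> (-1.929,0.929) [heading=135, draw]
LT 90: heading 135 -> 225
FD 2: (-1.929,0.929) -> (-3.343,-0.485) [heading=225, draw]
PD: pen down
BK 15: (-3.343,-0.485) -> (7.263,10.121) [heading=225, draw]
REPEAT 5 [
  -- iteration 1/5 --
  FD 15: (7.263,10.121) -> (-3.343,-0.485) [heading=225, draw]
  FD 6: (-3.343,-0.485) -> (-7.586,-4.728) [heading=225, draw]
  -- iteration 2/5 --
  FD 15: (-7.586,-4.728) -> (-18.192,-15.335) [heading=225, draw]
  FD 6: (-18.192,-15.335) -> (-22.435,-19.577) [heading=225, draw]
  -- iteration 3/5 --
  FD 15: (-22.435,-19.577) -> (-33.042,-30.184) [heading=225, draw]
  FD 6: (-33.042,-30.184) -> (-37.284,-34.426) [heading=225, draw]
  -- iteration 4/5 --
  FD 15: (-37.284,-34.426) -> (-47.891,-45.033) [heading=225, draw]
  FD 6: (-47.891,-45.033) -> (-52.134,-49.276) [heading=225, draw]
  -- iteration 5/5 --
  FD 15: (-52.134,-49.276) -> (-62.74,-59.882) [heading=225, draw]
  FD 6: (-62.74,-59.882) -> (-66.983,-64.125) [heading=225, draw]
]
LT 180: heading 225 -> 45
FD 19: (-66.983,-64.125) -> (-53.548,-50.69) [heading=45, draw]
LT 135: heading 45 -> 180
FD 11: (-53.548,-50.69) -> (-64.548,-50.69) [heading=180, draw]
FD 5: (-64.548,-50.69) -> (-69.548,-50.69) [heading=180, draw]
RT 180: heading 180 -> 0
Final: pos=(-69.548,-50.69), heading=0, 16 segment(s) drawn

Answer: -69.548 -50.69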